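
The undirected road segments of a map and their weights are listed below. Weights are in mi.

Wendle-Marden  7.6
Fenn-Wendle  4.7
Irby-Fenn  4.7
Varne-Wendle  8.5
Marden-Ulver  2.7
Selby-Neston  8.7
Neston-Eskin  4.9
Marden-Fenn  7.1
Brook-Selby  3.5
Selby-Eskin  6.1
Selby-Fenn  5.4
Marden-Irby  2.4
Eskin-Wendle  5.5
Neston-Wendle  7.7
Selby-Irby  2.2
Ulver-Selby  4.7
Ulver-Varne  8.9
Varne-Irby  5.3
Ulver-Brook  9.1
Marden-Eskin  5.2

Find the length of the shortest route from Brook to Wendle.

13.6 mi

Compare a few routes:
Brook - Selby - Irby - Fenn - Wendle: 3.5+2.2+4.7+4.7 = 15.1
Brook - Selby - Eskin - Wendle: 3.5+6.1+5.5 = 15.1
Brook - Selby - Fenn - Wendle: 3.5+5.4+4.7 = 13.6
The minimum is 13.6 mi via Brook - Selby - Fenn - Wendle.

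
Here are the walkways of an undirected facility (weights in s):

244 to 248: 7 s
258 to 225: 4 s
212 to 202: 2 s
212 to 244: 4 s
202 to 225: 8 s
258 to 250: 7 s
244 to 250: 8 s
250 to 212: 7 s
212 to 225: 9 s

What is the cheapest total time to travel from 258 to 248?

22 s

Candidate routes:
258 → 250 → 244 → 248: 7+8+7 = 22
258 → 250 → 212 → 244 → 248: 7+7+4+7 = 25
258 → 225 → 212 → 244 → 248: 4+9+4+7 = 24
The minimum is 22 s via 258 → 250 → 244 → 248.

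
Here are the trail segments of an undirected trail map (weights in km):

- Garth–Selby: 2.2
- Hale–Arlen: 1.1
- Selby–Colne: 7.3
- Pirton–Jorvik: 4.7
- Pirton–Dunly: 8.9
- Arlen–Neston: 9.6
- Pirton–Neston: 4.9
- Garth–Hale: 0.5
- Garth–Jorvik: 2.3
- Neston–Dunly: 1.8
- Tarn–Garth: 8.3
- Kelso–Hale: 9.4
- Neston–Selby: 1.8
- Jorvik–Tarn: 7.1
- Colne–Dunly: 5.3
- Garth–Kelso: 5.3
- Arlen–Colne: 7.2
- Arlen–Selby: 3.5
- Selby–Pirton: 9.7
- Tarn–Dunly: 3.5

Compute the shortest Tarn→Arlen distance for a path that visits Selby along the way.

Best Tarn to Selby: Tarn → Dunly → Neston → Selby costing 7.1
Best Selby to Arlen: Selby → Arlen costing 3.5
Total via Selby: 7.1 + 3.5 = 10.6 km.

10.6 km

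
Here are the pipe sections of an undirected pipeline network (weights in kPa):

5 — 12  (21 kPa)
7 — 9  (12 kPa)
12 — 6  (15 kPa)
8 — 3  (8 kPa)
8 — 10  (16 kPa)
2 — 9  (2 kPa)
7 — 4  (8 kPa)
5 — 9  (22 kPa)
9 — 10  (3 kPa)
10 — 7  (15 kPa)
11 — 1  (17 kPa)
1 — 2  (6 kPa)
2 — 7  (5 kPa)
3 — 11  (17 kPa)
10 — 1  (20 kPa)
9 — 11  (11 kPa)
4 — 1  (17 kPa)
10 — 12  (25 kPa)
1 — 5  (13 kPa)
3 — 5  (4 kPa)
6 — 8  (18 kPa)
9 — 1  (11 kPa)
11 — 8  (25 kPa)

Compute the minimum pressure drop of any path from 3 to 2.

Shortest distances from 3:
3: 0
5: 4  (via 3)
8: 8  (via 3)
1: 17  (via 5)
11: 17  (via 3)
2: 23  (via 1)
Shortest route: 3–5–1–2 = 23 kPa.

23 kPa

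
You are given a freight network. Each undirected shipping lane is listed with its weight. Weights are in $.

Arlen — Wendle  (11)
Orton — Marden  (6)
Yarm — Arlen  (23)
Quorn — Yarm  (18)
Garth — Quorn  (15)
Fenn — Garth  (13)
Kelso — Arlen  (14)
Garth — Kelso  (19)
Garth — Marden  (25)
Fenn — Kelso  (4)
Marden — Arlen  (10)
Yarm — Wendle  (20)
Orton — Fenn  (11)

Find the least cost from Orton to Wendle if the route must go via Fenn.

$40

Best Orton to Fenn: Orton–Fenn costing 11
Shortest Fenn→Wendle: Fenn–Kelso–Arlen–Wendle = 29
Total via Fenn: 11 + 29 = $40.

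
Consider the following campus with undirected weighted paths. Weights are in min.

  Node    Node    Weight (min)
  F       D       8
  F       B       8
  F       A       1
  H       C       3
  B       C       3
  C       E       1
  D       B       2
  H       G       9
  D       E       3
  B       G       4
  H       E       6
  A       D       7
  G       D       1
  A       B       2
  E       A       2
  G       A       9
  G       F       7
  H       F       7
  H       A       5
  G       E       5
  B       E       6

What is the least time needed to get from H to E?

Settle nodes by increasing distance from H:
H: 0
C: 3  (via H)
E: 4  (via C)
Shortest route: H → C → E = 4 min.

4 min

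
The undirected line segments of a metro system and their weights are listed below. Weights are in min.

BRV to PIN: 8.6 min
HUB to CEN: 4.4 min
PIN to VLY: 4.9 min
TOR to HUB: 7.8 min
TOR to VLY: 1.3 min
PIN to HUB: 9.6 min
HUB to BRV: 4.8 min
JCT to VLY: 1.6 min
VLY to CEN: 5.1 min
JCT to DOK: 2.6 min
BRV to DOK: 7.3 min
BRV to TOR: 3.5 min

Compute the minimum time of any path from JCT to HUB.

Settle nodes by increasing distance from JCT:
JCT: 0
VLY: 1.6  (via JCT)
DOK: 2.6  (via JCT)
TOR: 2.9  (via VLY)
BRV: 6.4  (via TOR)
PIN: 6.5  (via VLY)
CEN: 6.7  (via VLY)
HUB: 10.7  (via TOR)
Shortest route: JCT–VLY–TOR–HUB = 10.7 min.

10.7 min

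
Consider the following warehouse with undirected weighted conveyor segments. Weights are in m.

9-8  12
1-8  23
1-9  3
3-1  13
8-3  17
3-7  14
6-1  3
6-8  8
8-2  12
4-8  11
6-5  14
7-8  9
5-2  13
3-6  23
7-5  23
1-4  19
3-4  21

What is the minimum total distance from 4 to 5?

Compare a few routes:
4 → 1 → 6 → 5: 19+3+14 = 36
4 → 8 → 2 → 5: 11+12+13 = 36
4 → 8 → 6 → 5: 11+8+14 = 33
The minimum is 33 m via 4 → 8 → 6 → 5.

33 m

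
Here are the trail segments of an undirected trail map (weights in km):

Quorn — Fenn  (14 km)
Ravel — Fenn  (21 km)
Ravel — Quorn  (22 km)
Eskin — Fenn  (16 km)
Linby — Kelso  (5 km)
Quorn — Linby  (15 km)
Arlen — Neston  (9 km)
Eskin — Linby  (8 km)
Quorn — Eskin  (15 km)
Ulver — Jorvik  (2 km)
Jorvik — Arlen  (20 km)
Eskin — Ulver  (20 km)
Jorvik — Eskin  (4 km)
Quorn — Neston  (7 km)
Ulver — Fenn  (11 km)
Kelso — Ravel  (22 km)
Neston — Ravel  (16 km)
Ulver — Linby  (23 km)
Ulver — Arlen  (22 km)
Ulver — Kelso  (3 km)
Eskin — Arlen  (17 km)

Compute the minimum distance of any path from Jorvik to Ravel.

Settle nodes by increasing distance from Jorvik:
Jorvik: 0
Ulver: 2  (via Jorvik)
Eskin: 4  (via Jorvik)
Kelso: 5  (via Ulver)
Linby: 10  (via Kelso)
Fenn: 13  (via Ulver)
Quorn: 19  (via Eskin)
Arlen: 20  (via Jorvik)
Neston: 26  (via Quorn)
Ravel: 27  (via Kelso)
Shortest route: Jorvik–Ulver–Kelso–Ravel = 27 km.

27 km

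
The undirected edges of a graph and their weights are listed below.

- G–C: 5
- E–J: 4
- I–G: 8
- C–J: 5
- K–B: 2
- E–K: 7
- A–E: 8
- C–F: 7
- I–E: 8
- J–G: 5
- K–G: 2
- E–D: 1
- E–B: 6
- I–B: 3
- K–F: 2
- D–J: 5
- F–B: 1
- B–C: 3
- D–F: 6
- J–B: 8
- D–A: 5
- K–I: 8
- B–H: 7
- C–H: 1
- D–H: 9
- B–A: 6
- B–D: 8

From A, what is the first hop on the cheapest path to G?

B

Enumerating some paths:
A → B → K → G: 6+2+2 = 10
A → B → F → K → G: 6+1+2+2 = 11
A → B → C → G: 6+3+5 = 14
A → D → F → K → G: 5+6+2+2 = 15
The minimum is 10 via A → B → K → G.
So from A the first move is to B.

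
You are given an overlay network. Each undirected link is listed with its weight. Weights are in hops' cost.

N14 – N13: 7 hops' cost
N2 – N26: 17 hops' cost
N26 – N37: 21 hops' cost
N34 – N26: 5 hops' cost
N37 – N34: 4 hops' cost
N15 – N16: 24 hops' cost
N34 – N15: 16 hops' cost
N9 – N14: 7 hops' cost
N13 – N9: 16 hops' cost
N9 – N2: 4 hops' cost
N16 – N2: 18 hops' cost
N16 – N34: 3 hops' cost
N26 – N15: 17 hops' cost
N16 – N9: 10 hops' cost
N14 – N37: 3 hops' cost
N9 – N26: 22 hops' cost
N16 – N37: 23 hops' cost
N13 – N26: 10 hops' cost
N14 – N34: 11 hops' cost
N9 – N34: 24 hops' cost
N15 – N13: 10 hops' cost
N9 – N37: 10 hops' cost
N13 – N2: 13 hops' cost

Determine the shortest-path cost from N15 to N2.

Enumerating some paths:
N15–N13–N14–N9–N2: 10+7+7+4 = 28
N15–N13–N9–N2: 10+16+4 = 30
N15–N13–N2: 10+13 = 23
N15–N34–N16–N9–N2: 16+3+10+4 = 33
The minimum is 23 hops' cost via N15–N13–N2.

23 hops' cost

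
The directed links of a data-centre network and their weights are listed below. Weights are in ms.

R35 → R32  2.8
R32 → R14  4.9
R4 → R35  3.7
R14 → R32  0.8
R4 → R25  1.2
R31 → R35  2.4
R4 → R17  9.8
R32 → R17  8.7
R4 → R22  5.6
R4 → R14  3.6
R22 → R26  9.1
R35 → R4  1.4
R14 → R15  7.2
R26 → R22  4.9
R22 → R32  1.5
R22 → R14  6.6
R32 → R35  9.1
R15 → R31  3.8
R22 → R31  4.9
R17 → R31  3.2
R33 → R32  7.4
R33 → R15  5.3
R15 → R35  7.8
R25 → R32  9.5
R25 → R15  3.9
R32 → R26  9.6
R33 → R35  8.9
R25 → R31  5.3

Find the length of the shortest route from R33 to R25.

Running Dijkstra from R33:
R33: 0
R15: 5.3  (via R33)
R32: 7.4  (via R33)
R35: 8.9  (via R33)
R31: 9.1  (via R15)
R4: 10.3  (via R35)
R25: 11.5  (via R4)
Shortest route: R33–R35–R4–R25 = 11.5 ms.

11.5 ms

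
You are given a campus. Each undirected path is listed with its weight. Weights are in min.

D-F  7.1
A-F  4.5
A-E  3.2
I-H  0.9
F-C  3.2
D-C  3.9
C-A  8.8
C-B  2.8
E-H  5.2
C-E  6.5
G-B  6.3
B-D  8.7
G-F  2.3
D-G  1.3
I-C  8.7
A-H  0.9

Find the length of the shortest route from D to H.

Compare a few routes:
D - C - F - A - H: 3.9+3.2+4.5+0.9 = 12.5
D - F - A - H: 7.1+4.5+0.9 = 12.5
D - G - F - A - H: 1.3+2.3+4.5+0.9 = 9
D - C - I - H: 3.9+8.7+0.9 = 13.5
Cheapest is D - G - F - A - H at 9 min.

9 min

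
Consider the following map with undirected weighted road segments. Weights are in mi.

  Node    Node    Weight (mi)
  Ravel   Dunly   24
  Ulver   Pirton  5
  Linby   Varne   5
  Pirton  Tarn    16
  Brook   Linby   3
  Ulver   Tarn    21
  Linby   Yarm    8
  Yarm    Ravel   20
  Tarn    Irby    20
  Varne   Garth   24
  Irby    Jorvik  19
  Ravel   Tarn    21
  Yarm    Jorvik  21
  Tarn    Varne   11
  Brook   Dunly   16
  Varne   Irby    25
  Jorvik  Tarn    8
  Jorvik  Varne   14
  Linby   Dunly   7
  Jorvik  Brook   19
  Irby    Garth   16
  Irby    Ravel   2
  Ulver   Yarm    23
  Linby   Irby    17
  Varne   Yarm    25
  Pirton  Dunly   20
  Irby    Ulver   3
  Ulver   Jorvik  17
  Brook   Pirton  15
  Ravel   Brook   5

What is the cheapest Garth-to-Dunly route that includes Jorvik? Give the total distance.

Shortest Garth→Jorvik: Garth → Irby → Jorvik = 35
Best Jorvik to Dunly: Jorvik → Varne → Linby → Dunly costing 26
Total via Jorvik: 35 + 26 = 61 mi.

61 mi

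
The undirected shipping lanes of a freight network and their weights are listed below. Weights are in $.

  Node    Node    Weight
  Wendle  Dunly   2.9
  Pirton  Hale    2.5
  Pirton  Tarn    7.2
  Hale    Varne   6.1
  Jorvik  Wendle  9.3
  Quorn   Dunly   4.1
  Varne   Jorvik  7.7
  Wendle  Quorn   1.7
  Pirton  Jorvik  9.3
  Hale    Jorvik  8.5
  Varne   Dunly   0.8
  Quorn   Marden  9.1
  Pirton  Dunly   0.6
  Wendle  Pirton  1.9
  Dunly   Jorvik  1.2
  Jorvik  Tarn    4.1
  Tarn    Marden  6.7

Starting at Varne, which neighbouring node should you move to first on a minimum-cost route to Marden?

Enumerating some paths:
Varne - Dunly - Jorvik - Tarn - Marden: 0.8+1.2+4.1+6.7 = 12.8
Varne - Dunly - Quorn - Marden: 0.8+4.1+9.1 = 14
Cheapest is Varne - Dunly - Jorvik - Tarn - Marden at $12.8.
So from Varne the first move is to Dunly.

Dunly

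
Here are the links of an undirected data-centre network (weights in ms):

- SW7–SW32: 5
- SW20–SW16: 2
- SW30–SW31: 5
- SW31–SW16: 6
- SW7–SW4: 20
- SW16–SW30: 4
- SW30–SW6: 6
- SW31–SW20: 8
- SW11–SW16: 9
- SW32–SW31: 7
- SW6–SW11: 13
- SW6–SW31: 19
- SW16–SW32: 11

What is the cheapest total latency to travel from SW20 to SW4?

38 ms

Shortest distances from SW20:
SW20: 0
SW16: 2  (via SW20)
SW30: 6  (via SW16)
SW31: 8  (via SW20)
SW11: 11  (via SW16)
SW6: 12  (via SW30)
SW32: 13  (via SW16)
SW7: 18  (via SW32)
SW4: 38  (via SW7)
Shortest route: SW20 → SW16 → SW32 → SW7 → SW4 = 38 ms.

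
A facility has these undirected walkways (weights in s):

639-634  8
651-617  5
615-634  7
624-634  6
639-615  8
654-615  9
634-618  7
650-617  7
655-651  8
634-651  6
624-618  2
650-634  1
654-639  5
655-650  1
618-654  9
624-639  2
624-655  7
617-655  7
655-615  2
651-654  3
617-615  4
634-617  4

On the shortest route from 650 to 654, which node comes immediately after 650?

Candidate routes:
650 - 655 - 615 - 654: 1+2+9 = 12
650 - 655 - 651 - 654: 1+8+3 = 12
650 - 634 - 651 - 654: 1+6+3 = 10
650 - 634 - 617 - 651 - 654: 1+4+5+3 = 13
The minimum is 10 s via 650 - 634 - 651 - 654.
So from 650 the first move is to 634.

634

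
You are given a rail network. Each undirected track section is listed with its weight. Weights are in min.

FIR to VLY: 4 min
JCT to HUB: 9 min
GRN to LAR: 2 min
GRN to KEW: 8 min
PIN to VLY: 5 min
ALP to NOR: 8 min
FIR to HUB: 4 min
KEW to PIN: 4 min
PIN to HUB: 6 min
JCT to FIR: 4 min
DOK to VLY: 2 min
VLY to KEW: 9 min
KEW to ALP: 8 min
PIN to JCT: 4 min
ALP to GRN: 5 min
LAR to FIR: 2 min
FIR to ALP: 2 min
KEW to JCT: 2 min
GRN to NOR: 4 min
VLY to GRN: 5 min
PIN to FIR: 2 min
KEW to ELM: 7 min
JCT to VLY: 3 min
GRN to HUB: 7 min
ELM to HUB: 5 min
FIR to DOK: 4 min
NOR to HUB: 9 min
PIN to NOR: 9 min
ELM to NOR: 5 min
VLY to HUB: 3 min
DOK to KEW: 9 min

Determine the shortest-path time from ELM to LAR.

11 min

Running Dijkstra from ELM:
ELM: 0
NOR: 5  (via ELM)
HUB: 5  (via ELM)
KEW: 7  (via ELM)
VLY: 8  (via HUB)
GRN: 9  (via NOR)
JCT: 9  (via KEW)
FIR: 9  (via HUB)
DOK: 10  (via VLY)
PIN: 11  (via HUB)
ALP: 11  (via FIR)
LAR: 11  (via GRN)
Shortest route: ELM → NOR → GRN → LAR = 11 min.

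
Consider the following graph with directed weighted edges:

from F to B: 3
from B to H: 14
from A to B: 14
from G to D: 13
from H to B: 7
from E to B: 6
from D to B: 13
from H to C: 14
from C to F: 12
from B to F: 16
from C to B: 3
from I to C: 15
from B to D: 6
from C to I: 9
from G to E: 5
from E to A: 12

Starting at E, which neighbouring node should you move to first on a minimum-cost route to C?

B

Compare a few routes:
E → B → H → C: 6+14+14 = 34
E → A → B → H → C: 12+14+14+14 = 54
The minimum is 34 via E → B → H → C.
So from E the first move is to B.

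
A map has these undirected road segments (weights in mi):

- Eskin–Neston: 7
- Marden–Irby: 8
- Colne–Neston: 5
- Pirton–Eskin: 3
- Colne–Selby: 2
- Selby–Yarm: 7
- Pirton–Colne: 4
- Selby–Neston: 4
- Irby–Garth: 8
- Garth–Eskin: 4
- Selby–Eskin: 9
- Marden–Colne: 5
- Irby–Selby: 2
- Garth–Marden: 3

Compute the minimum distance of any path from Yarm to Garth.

Settle nodes by increasing distance from Yarm:
Yarm: 0
Selby: 7  (via Yarm)
Colne: 9  (via Selby)
Irby: 9  (via Selby)
Neston: 11  (via Selby)
Pirton: 13  (via Colne)
Marden: 14  (via Colne)
Eskin: 16  (via Selby)
Garth: 17  (via Irby)
Shortest route: Yarm → Selby → Irby → Garth = 17 mi.

17 mi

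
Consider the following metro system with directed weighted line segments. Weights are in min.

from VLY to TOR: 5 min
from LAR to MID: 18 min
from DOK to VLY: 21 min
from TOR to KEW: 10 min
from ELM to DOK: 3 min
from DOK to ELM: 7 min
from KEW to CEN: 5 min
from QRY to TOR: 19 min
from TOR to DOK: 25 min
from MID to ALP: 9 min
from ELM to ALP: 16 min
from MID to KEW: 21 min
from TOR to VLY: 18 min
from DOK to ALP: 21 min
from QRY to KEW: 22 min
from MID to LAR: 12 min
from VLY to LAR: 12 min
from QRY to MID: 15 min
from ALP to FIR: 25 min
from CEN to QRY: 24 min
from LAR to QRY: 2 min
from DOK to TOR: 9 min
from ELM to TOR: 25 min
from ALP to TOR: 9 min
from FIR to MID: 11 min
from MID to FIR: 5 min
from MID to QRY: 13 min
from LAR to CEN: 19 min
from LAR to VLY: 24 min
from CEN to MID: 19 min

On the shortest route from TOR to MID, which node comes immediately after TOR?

KEW

Candidate routes:
TOR - KEW - CEN - MID: 10+5+19 = 34
TOR - VLY - LAR - QRY - MID: 18+12+2+15 = 47
Cheapest is TOR - KEW - CEN - MID at 34 min.
So from TOR the first move is to KEW.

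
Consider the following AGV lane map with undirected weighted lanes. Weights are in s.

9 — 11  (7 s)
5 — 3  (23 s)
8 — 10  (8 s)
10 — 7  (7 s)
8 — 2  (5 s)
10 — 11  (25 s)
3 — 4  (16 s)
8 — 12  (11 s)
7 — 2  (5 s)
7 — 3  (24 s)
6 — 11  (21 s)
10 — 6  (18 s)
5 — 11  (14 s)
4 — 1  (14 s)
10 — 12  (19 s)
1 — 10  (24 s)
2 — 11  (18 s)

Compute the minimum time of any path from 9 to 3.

Enumerating some paths:
9 - 11 - 2 - 7 - 3: 7+18+5+24 = 54
9 - 11 - 5 - 3: 7+14+23 = 44
Cheapest is 9 - 11 - 5 - 3 at 44 s.

44 s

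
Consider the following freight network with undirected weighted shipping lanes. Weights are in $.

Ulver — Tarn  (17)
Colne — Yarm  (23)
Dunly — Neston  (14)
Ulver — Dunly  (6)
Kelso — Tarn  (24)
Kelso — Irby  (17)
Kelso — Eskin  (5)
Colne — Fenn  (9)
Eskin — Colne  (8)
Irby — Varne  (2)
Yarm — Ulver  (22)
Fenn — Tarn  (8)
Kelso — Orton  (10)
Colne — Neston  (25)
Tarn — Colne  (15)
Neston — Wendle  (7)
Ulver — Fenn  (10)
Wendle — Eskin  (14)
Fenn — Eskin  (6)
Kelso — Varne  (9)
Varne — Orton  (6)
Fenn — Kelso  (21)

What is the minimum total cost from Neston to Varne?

$35

Settle nodes by increasing distance from Neston:
Neston: 0
Wendle: 7  (via Neston)
Dunly: 14  (via Neston)
Ulver: 20  (via Dunly)
Eskin: 21  (via Wendle)
Colne: 25  (via Neston)
Kelso: 26  (via Eskin)
Fenn: 27  (via Eskin)
Varne: 35  (via Kelso)
Shortest route: Neston–Wendle–Eskin–Kelso–Varne = $35.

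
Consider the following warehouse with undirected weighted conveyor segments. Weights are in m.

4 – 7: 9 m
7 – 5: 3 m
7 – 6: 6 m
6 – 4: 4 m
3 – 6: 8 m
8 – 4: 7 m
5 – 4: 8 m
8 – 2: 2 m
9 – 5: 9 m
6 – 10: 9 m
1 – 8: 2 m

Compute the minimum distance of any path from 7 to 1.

18 m

Compare a few routes:
7–4–8–1: 9+7+2 = 18
7–6–4–8–1: 6+4+7+2 = 19
The minimum is 18 m via 7–4–8–1.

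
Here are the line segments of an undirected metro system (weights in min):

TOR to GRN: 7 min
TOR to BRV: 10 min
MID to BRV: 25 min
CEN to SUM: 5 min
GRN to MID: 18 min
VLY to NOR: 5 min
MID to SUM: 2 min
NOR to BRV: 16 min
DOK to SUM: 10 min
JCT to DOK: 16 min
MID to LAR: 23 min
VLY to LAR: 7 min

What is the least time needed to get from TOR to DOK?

Compare a few routes:
TOR → BRV → MID → SUM → DOK: 10+25+2+10 = 47
TOR → GRN → MID → SUM → DOK: 7+18+2+10 = 37
The minimum is 37 min via TOR → GRN → MID → SUM → DOK.

37 min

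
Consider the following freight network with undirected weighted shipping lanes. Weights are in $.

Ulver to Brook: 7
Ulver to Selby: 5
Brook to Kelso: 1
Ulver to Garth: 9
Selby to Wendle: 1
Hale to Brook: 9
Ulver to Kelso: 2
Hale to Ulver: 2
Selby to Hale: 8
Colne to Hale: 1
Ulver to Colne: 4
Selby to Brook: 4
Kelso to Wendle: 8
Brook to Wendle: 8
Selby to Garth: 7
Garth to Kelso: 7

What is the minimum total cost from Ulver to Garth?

$9

Running Dijkstra from Ulver:
Ulver: 0
Kelso: 2  (via Ulver)
Hale: 2  (via Ulver)
Colne: 3  (via Hale)
Brook: 3  (via Kelso)
Selby: 5  (via Ulver)
Wendle: 6  (via Selby)
Garth: 9  (via Ulver)
Shortest route: Ulver–Garth = $9.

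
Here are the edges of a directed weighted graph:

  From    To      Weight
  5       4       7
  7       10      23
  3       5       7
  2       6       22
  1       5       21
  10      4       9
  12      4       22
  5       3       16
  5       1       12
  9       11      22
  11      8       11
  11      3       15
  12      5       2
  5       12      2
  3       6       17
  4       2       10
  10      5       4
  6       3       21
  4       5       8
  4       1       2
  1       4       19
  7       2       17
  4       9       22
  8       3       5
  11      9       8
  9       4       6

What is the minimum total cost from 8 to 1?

21

Settle nodes by increasing distance from 8:
8: 0
3: 5  (via 8)
5: 12  (via 3)
12: 14  (via 5)
4: 19  (via 5)
1: 21  (via 4)
Shortest route: 8 → 3 → 5 → 4 → 1 = 21.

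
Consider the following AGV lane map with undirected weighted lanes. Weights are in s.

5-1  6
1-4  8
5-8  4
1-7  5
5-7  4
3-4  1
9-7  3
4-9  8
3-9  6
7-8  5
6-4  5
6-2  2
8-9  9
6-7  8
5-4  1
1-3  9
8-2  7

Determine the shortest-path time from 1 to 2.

Settle nodes by increasing distance from 1:
1: 0
7: 5  (via 1)
5: 6  (via 1)
4: 7  (via 5)
3: 8  (via 4)
9: 8  (via 7)
8: 10  (via 7)
6: 12  (via 4)
2: 14  (via 6)
Shortest route: 1 → 5 → 4 → 6 → 2 = 14 s.

14 s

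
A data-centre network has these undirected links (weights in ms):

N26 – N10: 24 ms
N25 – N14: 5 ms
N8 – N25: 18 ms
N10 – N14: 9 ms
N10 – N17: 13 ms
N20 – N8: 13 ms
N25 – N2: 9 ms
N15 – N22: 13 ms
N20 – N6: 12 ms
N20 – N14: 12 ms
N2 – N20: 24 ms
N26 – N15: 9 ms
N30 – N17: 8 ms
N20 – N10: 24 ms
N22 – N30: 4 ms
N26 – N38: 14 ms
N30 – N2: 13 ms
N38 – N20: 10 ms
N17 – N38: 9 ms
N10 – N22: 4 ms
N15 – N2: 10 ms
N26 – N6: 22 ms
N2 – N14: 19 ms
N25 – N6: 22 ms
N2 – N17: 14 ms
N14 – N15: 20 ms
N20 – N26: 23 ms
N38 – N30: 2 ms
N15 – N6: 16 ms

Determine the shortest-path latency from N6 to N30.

Running Dijkstra from N6:
N6: 0
N20: 12  (via N6)
N15: 16  (via N6)
N26: 22  (via N6)
N25: 22  (via N6)
N38: 22  (via N20)
N30: 24  (via N38)
Shortest route: N6–N20–N38–N30 = 24 ms.

24 ms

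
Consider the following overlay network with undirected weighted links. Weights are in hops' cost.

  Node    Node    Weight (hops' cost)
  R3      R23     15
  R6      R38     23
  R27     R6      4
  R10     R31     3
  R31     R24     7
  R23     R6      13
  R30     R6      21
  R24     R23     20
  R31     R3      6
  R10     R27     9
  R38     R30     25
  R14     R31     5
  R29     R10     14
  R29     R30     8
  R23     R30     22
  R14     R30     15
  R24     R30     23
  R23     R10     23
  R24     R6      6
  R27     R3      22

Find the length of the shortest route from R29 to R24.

24 hops' cost

Compare a few routes:
R29 → R10 → R27 → R6 → R24: 14+9+4+6 = 33
R29 → R30 → R24: 8+23 = 31
R29 → R10 → R31 → R24: 14+3+7 = 24
Cheapest is R29 → R10 → R31 → R24 at 24 hops' cost.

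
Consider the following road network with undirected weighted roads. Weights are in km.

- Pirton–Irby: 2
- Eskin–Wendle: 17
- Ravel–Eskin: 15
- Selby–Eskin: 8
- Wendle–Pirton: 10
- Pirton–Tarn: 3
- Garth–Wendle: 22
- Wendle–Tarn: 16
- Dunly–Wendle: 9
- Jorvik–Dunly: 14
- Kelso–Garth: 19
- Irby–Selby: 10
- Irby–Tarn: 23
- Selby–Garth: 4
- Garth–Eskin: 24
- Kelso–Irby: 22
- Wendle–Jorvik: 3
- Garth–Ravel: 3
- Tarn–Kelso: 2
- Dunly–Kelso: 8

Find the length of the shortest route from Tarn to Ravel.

22 km

Running Dijkstra from Tarn:
Tarn: 0
Kelso: 2  (via Tarn)
Pirton: 3  (via Tarn)
Irby: 5  (via Pirton)
Dunly: 10  (via Kelso)
Wendle: 13  (via Pirton)
Selby: 15  (via Irby)
Jorvik: 16  (via Wendle)
Garth: 19  (via Selby)
Ravel: 22  (via Garth)
Shortest route: Tarn → Pirton → Irby → Selby → Garth → Ravel = 22 km.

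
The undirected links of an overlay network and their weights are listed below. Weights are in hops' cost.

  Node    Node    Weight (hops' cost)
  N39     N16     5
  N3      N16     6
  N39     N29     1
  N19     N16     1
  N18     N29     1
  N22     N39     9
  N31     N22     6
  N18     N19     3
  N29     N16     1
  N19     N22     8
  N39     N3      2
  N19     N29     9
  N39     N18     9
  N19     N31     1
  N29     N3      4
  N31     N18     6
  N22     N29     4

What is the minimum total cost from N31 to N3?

6 hops' cost

Compare a few routes:
N31 → N19 → N16 → N29 → N3: 1+1+1+4 = 7
N31 → N19 → N16 → N29 → N39 → N3: 1+1+1+1+2 = 6
The minimum is 6 hops' cost via N31 → N19 → N16 → N29 → N39 → N3.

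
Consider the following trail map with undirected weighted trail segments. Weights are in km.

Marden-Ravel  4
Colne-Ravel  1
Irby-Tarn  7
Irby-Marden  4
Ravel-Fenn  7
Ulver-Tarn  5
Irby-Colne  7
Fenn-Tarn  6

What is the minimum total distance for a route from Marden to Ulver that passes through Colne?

24 km

Shortest Marden→Colne: Marden → Ravel → Colne = 5
Best Colne to Ulver: Colne → Irby → Tarn → Ulver costing 19
Total via Colne: 5 + 19 = 24 km.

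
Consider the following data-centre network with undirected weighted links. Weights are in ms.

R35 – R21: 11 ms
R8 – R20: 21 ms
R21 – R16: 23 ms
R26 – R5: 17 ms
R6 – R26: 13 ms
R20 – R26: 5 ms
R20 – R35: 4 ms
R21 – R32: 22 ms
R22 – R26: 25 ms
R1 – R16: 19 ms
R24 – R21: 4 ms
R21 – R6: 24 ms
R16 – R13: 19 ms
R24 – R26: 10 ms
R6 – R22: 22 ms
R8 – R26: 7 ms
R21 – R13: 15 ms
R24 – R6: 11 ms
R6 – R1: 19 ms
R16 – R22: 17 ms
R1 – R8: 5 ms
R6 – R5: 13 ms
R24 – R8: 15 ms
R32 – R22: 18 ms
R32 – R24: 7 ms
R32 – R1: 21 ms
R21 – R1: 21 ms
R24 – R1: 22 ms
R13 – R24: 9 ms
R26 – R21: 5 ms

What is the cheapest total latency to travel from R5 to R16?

45 ms

Enumerating some paths:
R5–R26–R8–R1–R16: 17+7+5+19 = 48
R5–R6–R24–R21–R16: 13+11+4+23 = 51
R5–R26–R21–R16: 17+5+23 = 45
R5–R6–R1–R16: 13+19+19 = 51
Cheapest is R5–R26–R21–R16 at 45 ms.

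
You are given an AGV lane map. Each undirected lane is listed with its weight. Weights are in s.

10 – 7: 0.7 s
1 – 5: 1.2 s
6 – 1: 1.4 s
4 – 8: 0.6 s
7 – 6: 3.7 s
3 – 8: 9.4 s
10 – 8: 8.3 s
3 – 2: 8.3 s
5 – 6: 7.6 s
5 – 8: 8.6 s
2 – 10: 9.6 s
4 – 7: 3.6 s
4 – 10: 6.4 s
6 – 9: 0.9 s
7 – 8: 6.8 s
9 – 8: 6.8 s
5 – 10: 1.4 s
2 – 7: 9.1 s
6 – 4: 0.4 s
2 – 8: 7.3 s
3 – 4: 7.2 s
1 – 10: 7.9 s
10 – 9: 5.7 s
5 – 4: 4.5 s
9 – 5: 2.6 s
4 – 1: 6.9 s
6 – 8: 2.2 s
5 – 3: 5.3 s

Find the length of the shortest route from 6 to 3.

7.6 s

Running Dijkstra from 6:
6: 0
4: 0.4  (via 6)
9: 0.9  (via 6)
8: 1  (via 4)
1: 1.4  (via 6)
5: 2.6  (via 1)
7: 3.7  (via 6)
10: 4  (via 5)
3: 7.6  (via 4)
Shortest route: 6 → 4 → 3 = 7.6 s.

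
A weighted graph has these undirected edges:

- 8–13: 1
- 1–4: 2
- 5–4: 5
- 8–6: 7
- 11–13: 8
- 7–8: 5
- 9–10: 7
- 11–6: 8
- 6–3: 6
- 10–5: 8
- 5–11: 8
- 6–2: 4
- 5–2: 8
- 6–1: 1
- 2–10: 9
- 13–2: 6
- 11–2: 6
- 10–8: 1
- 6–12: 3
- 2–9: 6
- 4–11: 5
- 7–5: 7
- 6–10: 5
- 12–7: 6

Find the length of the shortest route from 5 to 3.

Enumerating some paths:
5 - 10 - 6 - 3: 8+5+6 = 19
5 - 2 - 6 - 3: 8+4+6 = 18
5 - 4 - 1 - 6 - 3: 5+2+1+6 = 14
The minimum is 14 via 5 - 4 - 1 - 6 - 3.

14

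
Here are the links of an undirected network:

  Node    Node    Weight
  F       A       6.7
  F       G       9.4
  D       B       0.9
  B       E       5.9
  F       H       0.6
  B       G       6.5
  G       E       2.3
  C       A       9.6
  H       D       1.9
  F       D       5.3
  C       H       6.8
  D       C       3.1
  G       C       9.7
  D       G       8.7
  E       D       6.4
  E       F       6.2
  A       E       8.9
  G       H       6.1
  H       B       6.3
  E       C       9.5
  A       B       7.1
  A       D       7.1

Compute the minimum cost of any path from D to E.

6.4

Running Dijkstra from D:
D: 0
B: 0.9  (via D)
H: 1.9  (via D)
F: 2.5  (via H)
C: 3.1  (via D)
E: 6.4  (via D)
Shortest route: D–E = 6.4.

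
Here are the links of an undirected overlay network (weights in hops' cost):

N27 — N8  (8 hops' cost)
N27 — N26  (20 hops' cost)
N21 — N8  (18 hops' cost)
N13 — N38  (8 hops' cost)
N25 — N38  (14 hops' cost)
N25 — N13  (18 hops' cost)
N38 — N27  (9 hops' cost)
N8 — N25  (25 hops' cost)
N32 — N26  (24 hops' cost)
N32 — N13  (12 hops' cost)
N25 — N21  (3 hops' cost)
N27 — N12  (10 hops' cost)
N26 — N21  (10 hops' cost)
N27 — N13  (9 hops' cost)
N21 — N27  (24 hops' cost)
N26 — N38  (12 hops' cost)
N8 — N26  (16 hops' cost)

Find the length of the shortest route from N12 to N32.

Shortest distances from N12:
N12: 0
N27: 10  (via N12)
N8: 18  (via N27)
N38: 19  (via N27)
N13: 19  (via N27)
N26: 30  (via N27)
N32: 31  (via N13)
Shortest route: N12 → N27 → N13 → N32 = 31 hops' cost.

31 hops' cost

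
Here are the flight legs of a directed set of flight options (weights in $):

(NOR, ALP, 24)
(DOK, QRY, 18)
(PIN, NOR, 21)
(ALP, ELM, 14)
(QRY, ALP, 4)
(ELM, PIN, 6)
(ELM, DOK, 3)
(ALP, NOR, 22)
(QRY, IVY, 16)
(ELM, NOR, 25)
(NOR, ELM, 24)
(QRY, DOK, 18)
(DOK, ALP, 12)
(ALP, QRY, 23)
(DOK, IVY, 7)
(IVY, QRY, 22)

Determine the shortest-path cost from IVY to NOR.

$48

Compare a few routes:
IVY–QRY–ALP–ELM–PIN–NOR: 22+4+14+6+21 = 67
IVY–QRY–ALP–ELM–NOR: 22+4+14+25 = 65
IVY–QRY–ALP–NOR: 22+4+22 = 48
Cheapest is IVY–QRY–ALP–NOR at $48.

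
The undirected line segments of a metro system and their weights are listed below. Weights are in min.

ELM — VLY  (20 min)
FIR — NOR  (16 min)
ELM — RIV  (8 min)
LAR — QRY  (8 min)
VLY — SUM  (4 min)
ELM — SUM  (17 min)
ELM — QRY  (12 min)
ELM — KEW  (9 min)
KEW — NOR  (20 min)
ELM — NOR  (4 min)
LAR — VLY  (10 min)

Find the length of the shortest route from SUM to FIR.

37 min

Running Dijkstra from SUM:
SUM: 0
VLY: 4  (via SUM)
LAR: 14  (via VLY)
ELM: 17  (via SUM)
NOR: 21  (via ELM)
QRY: 22  (via LAR)
RIV: 25  (via ELM)
KEW: 26  (via ELM)
FIR: 37  (via NOR)
Shortest route: SUM → ELM → NOR → FIR = 37 min.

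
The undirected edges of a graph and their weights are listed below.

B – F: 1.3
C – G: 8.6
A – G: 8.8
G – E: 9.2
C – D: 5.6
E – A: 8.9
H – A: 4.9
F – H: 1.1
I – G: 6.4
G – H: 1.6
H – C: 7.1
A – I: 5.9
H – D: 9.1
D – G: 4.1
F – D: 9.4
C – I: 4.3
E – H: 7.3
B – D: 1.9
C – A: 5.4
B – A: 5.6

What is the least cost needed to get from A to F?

Compare a few routes:
A–H–F: 4.9+1.1 = 6
A–B–F: 5.6+1.3 = 6.9
Cheapest is A–H–F at 6.

6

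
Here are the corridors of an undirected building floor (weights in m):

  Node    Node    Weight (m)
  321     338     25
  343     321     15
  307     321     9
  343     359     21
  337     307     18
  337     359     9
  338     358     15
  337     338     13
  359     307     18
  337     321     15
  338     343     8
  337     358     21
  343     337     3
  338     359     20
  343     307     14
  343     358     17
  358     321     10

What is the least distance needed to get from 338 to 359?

20 m

Compare a few routes:
338 - 343 - 359: 8+21 = 29
338 - 337 - 359: 13+9 = 22
338 - 359: 20 = 20
Cheapest is 338 - 359 at 20 m.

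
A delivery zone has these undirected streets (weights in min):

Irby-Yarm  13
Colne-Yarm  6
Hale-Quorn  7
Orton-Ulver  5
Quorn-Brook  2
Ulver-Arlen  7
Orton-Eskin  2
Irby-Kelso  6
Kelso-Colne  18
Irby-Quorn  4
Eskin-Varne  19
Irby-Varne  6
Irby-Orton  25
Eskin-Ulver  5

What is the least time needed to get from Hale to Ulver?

41 min

Compare a few routes:
Hale → Quorn → Irby → Varne → Eskin → Orton → Ulver: 7+4+6+19+2+5 = 43
Hale → Quorn → Irby → Orton → Eskin → Ulver: 7+4+25+2+5 = 43
Hale → Quorn → Irby → Varne → Eskin → Ulver: 7+4+6+19+5 = 41
The minimum is 41 min via Hale → Quorn → Irby → Varne → Eskin → Ulver.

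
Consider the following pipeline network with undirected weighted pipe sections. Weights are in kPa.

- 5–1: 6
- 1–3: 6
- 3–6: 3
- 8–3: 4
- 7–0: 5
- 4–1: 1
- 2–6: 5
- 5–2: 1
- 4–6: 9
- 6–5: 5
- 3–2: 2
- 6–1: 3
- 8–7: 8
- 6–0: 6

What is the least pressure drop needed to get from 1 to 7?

Candidate routes:
1 - 6 - 0 - 7: 3+6+5 = 14
1 - 3 - 8 - 7: 6+4+8 = 18
Cheapest is 1 - 6 - 0 - 7 at 14 kPa.

14 kPa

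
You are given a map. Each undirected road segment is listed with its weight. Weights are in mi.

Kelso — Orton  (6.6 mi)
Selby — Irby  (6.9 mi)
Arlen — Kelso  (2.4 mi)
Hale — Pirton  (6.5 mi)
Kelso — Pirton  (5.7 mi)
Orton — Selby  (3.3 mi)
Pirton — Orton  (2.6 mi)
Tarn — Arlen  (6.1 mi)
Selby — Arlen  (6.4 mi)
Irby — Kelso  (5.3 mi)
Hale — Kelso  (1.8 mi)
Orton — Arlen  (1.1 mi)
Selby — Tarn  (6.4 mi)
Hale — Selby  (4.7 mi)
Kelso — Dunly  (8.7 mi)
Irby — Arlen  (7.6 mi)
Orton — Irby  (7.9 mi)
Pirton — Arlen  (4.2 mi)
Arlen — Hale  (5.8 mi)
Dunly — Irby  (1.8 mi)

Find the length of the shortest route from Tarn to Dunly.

15.1 mi

Settle nodes by increasing distance from Tarn:
Tarn: 0
Arlen: 6.1  (via Tarn)
Selby: 6.4  (via Tarn)
Orton: 7.2  (via Arlen)
Kelso: 8.5  (via Arlen)
Pirton: 9.8  (via Orton)
Hale: 10.3  (via Kelso)
Irby: 13.3  (via Selby)
Dunly: 15.1  (via Irby)
Shortest route: Tarn → Selby → Irby → Dunly = 15.1 mi.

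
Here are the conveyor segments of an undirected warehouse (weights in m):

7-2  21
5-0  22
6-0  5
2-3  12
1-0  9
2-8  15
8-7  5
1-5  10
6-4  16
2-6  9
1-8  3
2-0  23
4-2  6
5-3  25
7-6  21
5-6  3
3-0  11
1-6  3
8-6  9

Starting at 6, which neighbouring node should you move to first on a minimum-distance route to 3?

Compare a few routes:
6–1–0–3: 3+9+11 = 23
6–2–3: 9+12 = 21
6–0–3: 5+11 = 16
Cheapest is 6–0–3 at 16 m.
So from 6 the first move is to 0.

0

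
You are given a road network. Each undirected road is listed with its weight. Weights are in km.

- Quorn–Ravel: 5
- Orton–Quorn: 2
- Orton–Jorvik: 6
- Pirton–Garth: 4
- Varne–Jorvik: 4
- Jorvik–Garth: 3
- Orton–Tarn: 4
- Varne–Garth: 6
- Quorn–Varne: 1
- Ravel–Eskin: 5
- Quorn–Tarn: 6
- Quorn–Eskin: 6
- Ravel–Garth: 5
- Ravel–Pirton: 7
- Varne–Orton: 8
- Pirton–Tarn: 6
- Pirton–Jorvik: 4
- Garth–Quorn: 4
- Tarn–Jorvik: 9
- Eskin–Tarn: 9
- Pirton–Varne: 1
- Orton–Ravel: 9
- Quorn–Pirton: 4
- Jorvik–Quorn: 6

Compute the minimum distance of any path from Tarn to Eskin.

Running Dijkstra from Tarn:
Tarn: 0
Orton: 4  (via Tarn)
Quorn: 6  (via Tarn)
Pirton: 6  (via Tarn)
Varne: 7  (via Quorn)
Eskin: 9  (via Tarn)
Shortest route: Tarn–Eskin = 9 km.

9 km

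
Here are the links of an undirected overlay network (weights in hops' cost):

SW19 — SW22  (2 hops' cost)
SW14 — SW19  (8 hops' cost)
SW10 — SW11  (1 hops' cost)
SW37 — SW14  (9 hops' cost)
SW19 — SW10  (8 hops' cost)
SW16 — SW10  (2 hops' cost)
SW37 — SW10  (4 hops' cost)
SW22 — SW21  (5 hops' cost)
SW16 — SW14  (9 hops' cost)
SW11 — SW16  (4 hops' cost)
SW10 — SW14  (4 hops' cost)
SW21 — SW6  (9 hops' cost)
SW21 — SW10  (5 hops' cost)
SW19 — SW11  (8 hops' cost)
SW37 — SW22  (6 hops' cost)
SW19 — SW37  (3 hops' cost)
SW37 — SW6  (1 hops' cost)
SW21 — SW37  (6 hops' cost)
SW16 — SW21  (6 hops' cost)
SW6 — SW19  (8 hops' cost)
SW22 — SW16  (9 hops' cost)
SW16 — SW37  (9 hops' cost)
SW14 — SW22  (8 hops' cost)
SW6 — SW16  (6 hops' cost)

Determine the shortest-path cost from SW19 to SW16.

9 hops' cost

Settle nodes by increasing distance from SW19:
SW19: 0
SW22: 2  (via SW19)
SW37: 3  (via SW19)
SW6: 4  (via SW37)
SW21: 7  (via SW22)
SW10: 7  (via SW37)
SW11: 8  (via SW19)
SW14: 8  (via SW19)
SW16: 9  (via SW10)
Shortest route: SW19–SW37–SW10–SW16 = 9 hops' cost.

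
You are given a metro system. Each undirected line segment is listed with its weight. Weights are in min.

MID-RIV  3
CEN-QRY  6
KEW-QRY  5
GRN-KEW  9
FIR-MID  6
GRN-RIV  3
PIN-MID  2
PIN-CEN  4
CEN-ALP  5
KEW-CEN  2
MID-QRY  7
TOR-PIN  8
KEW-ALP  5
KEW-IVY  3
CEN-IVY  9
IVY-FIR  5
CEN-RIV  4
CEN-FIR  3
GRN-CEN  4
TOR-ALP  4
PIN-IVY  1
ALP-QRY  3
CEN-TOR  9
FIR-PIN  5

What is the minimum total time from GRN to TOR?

Running Dijkstra from GRN:
GRN: 0
RIV: 3  (via GRN)
CEN: 4  (via GRN)
KEW: 6  (via CEN)
MID: 6  (via RIV)
FIR: 7  (via CEN)
PIN: 8  (via CEN)
ALP: 9  (via CEN)
IVY: 9  (via KEW)
QRY: 10  (via CEN)
TOR: 13  (via CEN)
Shortest route: GRN → CEN → TOR = 13 min.

13 min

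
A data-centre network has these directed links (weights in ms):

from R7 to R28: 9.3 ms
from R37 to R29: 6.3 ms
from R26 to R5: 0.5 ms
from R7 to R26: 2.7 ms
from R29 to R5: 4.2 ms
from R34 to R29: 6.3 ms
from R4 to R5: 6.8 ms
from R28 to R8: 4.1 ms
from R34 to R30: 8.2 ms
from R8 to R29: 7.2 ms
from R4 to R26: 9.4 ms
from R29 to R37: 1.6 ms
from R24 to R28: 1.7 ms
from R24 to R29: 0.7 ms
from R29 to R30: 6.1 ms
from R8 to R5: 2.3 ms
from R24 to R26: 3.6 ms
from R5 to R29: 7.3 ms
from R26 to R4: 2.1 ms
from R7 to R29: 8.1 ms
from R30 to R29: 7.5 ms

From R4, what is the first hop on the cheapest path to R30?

Candidate routes:
R4 - R5 - R29 - R30: 6.8+7.3+6.1 = 20.2
R4 - R26 - R5 - R29 - R30: 9.4+0.5+7.3+6.1 = 23.3
The minimum is 20.2 ms via R4 - R5 - R29 - R30.
So from R4 the first move is to R5.

R5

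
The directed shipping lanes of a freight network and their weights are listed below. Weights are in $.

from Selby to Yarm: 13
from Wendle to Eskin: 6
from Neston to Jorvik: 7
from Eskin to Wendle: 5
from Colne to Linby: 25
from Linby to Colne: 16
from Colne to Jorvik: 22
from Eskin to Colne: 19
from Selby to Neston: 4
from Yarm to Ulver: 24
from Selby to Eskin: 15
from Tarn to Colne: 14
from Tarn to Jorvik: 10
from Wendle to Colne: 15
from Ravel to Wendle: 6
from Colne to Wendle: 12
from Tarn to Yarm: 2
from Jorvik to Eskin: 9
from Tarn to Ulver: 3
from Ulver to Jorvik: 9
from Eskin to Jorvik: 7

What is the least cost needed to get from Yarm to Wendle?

Running Dijkstra from Yarm:
Yarm: 0
Ulver: 24  (via Yarm)
Jorvik: 33  (via Ulver)
Eskin: 42  (via Jorvik)
Wendle: 47  (via Eskin)
Shortest route: Yarm → Ulver → Jorvik → Eskin → Wendle = $47.

$47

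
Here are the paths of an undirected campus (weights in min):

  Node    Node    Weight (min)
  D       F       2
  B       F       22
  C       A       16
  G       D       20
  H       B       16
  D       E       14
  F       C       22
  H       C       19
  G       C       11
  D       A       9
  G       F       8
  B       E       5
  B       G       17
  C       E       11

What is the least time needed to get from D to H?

35 min

Running Dijkstra from D:
D: 0
F: 2  (via D)
A: 9  (via D)
G: 10  (via F)
E: 14  (via D)
B: 19  (via E)
C: 21  (via G)
H: 35  (via B)
Shortest route: D–E–B–H = 35 min.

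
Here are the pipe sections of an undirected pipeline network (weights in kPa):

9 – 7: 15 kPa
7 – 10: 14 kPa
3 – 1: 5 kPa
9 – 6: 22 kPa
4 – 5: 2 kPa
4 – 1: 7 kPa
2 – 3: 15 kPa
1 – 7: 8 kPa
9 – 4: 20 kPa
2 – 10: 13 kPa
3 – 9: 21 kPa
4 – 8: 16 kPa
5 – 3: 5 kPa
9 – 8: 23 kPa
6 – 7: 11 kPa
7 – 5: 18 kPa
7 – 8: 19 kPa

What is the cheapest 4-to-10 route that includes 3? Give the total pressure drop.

34 kPa

Best 4 to 3: 4–5–3 costing 7
Best 3 to 10: 3–1–7–10 costing 27
Total via 3: 7 + 27 = 34 kPa.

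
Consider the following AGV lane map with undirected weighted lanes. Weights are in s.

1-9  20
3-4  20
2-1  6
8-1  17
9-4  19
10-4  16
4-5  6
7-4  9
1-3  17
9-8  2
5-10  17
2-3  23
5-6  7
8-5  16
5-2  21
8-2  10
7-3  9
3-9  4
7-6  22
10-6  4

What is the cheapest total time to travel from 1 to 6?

Compare a few routes:
1–2–8–5–6: 6+10+16+7 = 39
1–2–5–6: 6+21+7 = 34
The minimum is 34 s via 1–2–5–6.

34 s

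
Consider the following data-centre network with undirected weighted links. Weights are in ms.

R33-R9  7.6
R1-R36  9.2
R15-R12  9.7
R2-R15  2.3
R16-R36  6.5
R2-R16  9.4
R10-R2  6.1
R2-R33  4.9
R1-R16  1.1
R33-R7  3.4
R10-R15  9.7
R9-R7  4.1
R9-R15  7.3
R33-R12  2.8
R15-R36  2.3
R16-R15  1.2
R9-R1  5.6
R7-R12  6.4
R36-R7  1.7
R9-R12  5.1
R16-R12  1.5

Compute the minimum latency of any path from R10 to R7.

12.4 ms

Running Dijkstra from R10:
R10: 0
R2: 6.1  (via R10)
R15: 8.4  (via R2)
R16: 9.6  (via R15)
R36: 10.7  (via R15)
R1: 10.7  (via R16)
R33: 11  (via R2)
R12: 11.1  (via R16)
R7: 12.4  (via R36)
Shortest route: R10–R2–R15–R36–R7 = 12.4 ms.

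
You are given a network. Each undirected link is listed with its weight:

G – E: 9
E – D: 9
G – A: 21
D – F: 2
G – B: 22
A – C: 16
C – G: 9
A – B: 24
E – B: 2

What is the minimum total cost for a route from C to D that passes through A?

51

Shortest C→A: C → A = 16
Best A to D: A → B → E → D costing 35
Total via A: 16 + 35 = 51.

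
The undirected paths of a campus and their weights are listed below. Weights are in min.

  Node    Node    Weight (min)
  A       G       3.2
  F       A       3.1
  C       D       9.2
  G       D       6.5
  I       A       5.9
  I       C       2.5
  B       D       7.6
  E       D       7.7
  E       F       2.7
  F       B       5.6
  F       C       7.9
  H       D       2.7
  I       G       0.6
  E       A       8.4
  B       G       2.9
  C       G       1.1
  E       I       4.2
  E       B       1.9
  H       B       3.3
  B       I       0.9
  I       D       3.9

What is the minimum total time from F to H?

Candidate routes:
F–B–H: 5.6+3.3 = 8.9
F–E–B–H: 2.7+1.9+3.3 = 7.9
The minimum is 7.9 min via F–E–B–H.

7.9 min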